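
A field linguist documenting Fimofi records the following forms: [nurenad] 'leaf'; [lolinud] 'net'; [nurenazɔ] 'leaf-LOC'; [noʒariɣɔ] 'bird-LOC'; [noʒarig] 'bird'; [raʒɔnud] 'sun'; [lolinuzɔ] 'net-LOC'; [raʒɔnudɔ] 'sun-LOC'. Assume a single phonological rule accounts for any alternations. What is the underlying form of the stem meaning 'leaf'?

/nurenaz/

The root 'leaf' surfaces as [nurenazɔ] and [nurenad], with a stem-final [z] ~ [d] alternation.
The stem 'sun' ([raʒɔnudɔ], [raʒɔnud]) shows [d] unchanged in both environments, so [d] cannot be basic with [z] derived before the LOC suffix.
So /z/ is underlying, and a rule of word-final hardening — voiced fricatives become stops word-finally — gives [d].
The underlying form of 'leaf' is therefore /nurenaz/.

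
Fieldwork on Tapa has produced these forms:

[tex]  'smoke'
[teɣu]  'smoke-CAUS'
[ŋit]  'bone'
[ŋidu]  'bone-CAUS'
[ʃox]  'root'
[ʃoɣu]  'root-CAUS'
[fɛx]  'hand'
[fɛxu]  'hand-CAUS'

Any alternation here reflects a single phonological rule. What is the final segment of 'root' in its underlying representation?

The root 'root' surfaces as [ʃox] and [ʃoɣu], with a stem-final [x] ~ [ɣ] alternation.
Compare 'hand', with invariant [x] in [fɛx] and [fɛxu]: an analysis with underlying /x/ and a rule producing [ɣ] before the CAUS suffix would wrongly predict alternation here too.
The underlying segment must be /ɣ/; voiced obstruents become voiceless word-finally, yielding [x] there.

/ɣ/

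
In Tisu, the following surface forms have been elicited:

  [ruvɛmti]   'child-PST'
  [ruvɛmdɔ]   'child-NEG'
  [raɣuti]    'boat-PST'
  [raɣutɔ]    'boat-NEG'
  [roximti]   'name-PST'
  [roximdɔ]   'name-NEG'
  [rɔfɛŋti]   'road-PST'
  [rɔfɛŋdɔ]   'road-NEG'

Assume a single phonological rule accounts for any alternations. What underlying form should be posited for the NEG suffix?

The NEG morpheme has two allomorphs, [-dɔ] and [-tɔ].
The PST suffix, which begins with [t], is invariant after every stem; so [t] is not altered by any rule here.
So the underlying form is /-dɔ/, and voiced stops become voiceless after a vowel.

/-dɔ/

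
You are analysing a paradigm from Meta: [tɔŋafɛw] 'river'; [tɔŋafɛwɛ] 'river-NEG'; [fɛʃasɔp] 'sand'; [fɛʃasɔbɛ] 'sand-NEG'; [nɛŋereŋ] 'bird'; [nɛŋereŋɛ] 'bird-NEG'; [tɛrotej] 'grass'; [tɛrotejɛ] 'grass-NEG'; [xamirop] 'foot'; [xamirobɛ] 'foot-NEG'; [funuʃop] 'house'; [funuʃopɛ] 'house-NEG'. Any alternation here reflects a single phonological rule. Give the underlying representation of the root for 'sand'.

'sand' shows [p] ~ [b] at the end of the stem ([fɛʃasɔp] vs [fɛʃasɔbɛ]).
The stem 'house' ([funuʃop], [funuʃopɛ]) shows [p] unchanged in both environments, so [p] cannot be basic with [b] derived before the NEG suffix.
The underlying segment must be /b/; voiced obstruents become voiceless word-finally, yielding [p] there.

/fɛʃasɔb/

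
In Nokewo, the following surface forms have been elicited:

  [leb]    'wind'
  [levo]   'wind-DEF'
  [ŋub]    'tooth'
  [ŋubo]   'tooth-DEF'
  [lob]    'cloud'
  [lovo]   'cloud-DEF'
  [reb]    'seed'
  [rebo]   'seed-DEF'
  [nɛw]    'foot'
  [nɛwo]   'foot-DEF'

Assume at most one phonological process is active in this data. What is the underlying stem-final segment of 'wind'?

The root 'wind' surfaces as [leb] and [levo], with a stem-final [b] ~ [v] alternation.
The stem 'seed' ([reb], [rebo]) shows [b] unchanged in both environments, so [b] cannot be basic with [v] derived before the DEF suffix.
The alternation reflects word-final hardening: voiced fricatives become stops word-finally. /v/ is underlying.

/v/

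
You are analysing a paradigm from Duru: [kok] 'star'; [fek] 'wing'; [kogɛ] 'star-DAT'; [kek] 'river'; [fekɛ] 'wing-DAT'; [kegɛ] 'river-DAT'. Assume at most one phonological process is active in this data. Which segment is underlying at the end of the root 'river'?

/g/

The stem for 'river' ends in [g] in [kegɛ] but [k] in [kek].
Compare 'wing', with invariant [k] in [fekɛ] and [fek]: an analysis with underlying /k/ and a rule producing [g] before the DAT suffix would wrongly predict alternation here too.
So /g/ is underlying, and a rule of word-final obstruent devoicing — voiced obstruents become voiceless word-finally — gives [k].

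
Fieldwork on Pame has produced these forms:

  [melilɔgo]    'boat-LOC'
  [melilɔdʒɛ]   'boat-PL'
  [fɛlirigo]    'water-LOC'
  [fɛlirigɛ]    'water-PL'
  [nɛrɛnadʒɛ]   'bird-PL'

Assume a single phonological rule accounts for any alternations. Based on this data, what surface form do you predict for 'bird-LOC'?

The root 'boat' surfaces as [melilɔgo] and [melilɔdʒɛ], with a stem-final [g] ~ [dʒ] alternation.
But 'water' keeps [g] in both environments ([fɛlirigo], [fɛlirigɛ]), so there is no rule changing /g/ to [dʒ] before the PL suffix.
Therefore /dʒ/ is basic and [g] is derived by depalatalization (palato-alveolar /dʒ/ becomes [g] when no front vowel follows).
The one attested form of 'bird', [nɛrɛnadʒɛ], shows underlying /nɛrɛnadʒ/. Applying the same rule when no front vowel follows gives [nɛrɛnago].

[nɛrɛnago]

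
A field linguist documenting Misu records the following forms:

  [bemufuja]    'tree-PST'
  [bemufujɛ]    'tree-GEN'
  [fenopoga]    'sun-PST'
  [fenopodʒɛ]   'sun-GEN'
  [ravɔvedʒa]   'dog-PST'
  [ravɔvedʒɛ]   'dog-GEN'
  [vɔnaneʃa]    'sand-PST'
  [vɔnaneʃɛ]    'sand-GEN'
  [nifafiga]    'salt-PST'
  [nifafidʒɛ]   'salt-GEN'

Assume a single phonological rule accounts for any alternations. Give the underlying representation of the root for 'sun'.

/fenopog/

The root 'sun' surfaces as [fenopoga] and [fenopodʒɛ], with a stem-final [g] ~ [dʒ] alternation.
Compare 'dog', with invariant [dʒ] in [ravɔvedʒa] and [ravɔvedʒɛ]: an analysis with underlying /dʒ/ and a rule producing [g] before the PST suffix would wrongly predict alternation here too.
Therefore /g/ is basic and [dʒ] is derived by palatalization before a front vowel (/g/ becomes palato-alveolar [dʒ] before a front vowel).
Hence 'sun' is /fenopog/ underlyingly.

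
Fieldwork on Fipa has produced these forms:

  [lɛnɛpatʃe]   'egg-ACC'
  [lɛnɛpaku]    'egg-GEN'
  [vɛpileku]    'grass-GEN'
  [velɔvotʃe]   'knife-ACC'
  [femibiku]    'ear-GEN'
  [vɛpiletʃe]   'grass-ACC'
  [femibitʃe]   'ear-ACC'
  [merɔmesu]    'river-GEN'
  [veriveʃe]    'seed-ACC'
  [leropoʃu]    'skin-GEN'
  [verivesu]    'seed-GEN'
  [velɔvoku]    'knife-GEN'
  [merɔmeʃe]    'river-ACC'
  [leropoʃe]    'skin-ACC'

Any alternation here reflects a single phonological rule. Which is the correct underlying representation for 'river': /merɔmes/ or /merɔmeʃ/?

/merɔmes/

In [merɔmesu] and [merɔmeʃe] the final segment of 'river' alternates: [s] ~ [ʃ].
If /ʃ/ were underlying and a rule turned it into [s] before the GEN suffix, 'skin' would also alternate; but it has [ʃ] in both [leropoʃu] and [leropoʃe].
Therefore /s/ is basic and [ʃ] is derived by palatalization before a front vowel (/k/ and /s/ become palato-alveolar [tʃ] and [ʃ] before a front vowel).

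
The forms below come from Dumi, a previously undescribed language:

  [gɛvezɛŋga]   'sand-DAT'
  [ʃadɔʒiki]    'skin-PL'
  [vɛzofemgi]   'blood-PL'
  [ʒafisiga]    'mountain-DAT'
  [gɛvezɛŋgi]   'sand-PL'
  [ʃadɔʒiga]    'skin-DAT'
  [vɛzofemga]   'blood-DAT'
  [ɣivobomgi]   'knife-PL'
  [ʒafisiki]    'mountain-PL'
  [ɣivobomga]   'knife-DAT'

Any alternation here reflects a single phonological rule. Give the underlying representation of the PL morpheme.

/-ki/

The PL suffix surfaces as [-gi] and [-ki], depending on the final segment of the stem.
The DAT suffix, which begins with [g], is invariant after every stem; so [g] is not altered by any rule here.
The PL suffix is therefore /-ki/ underlyingly, with post-nasal voicing: voiceless stops become voiced after a nasal.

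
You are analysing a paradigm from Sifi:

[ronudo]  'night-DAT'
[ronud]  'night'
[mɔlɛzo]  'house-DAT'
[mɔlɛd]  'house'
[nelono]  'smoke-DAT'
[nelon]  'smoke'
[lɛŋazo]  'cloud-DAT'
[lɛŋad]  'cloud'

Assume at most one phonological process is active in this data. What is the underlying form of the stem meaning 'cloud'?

In [lɛŋazo] and [lɛŋad] the final segment of 'cloud' alternates: [z] ~ [d].
Compare 'night', with invariant [d] in [ronudo] and [ronud]: an analysis with underlying /d/ and a rule producing [z] before the DAT suffix would wrongly predict alternation here too.
The alternation reflects word-final hardening: voiced fricatives become stops word-finally. /z/ is underlying.

/lɛŋaz/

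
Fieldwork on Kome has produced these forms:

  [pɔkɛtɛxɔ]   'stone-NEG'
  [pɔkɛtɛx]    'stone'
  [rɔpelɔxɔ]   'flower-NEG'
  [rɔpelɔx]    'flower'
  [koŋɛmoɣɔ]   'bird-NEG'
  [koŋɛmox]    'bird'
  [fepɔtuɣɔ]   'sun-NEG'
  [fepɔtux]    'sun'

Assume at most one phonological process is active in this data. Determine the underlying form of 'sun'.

/fepɔtuɣ/

The root 'sun' surfaces as [fepɔtuɣɔ] and [fepɔtux], with a stem-final [ɣ] ~ [x] alternation.
Compare 'stone', with invariant [x] in [pɔkɛtɛxɔ] and [pɔkɛtɛx]: an analysis with underlying /x/ and a rule producing [ɣ] before the NEG suffix would wrongly predict alternation here too.
The alternation reflects word-final obstruent devoicing: voiced obstruents become voiceless word-finally. /ɣ/ is underlying.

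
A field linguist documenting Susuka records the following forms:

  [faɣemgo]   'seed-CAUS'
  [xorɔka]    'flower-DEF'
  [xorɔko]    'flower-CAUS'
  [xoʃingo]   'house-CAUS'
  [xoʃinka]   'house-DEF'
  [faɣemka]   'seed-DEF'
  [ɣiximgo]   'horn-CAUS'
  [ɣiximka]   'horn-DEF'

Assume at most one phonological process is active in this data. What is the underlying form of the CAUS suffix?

The CAUS morpheme has two allomorphs, [-go] and [-ko].
By contrast the DEF suffix keeps its initial [k] throughout — that segment must be underlying.
The CAUS suffix is therefore /-go/ underlyingly, with post-vocalic devoicing: voiced stops become voiceless after a vowel.

/-go/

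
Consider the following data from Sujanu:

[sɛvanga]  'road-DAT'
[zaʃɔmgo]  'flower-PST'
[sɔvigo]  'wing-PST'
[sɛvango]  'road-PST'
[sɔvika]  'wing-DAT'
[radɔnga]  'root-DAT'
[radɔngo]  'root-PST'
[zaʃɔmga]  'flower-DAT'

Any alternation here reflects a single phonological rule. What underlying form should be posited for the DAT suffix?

/-ka/

The DAT suffix surfaces as [-ga] and [-ka], depending on the final segment of the stem.
By contrast the PST suffix keeps its initial [g] throughout — that segment must be underlying.
The DAT suffix is therefore /-ka/ underlyingly, with post-nasal voicing: voiceless stops become voiced after a nasal.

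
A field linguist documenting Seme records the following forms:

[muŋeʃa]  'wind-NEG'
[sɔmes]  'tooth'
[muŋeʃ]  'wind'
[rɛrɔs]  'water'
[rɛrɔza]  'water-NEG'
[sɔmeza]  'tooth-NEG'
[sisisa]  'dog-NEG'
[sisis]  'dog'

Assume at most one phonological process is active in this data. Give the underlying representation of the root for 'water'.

In [rɛrɔza] and [rɛrɔs] the final segment of 'water' alternates: [z] ~ [s].
But 'dog' keeps [s] in both environments ([sisisa], [sisis]), so there is no rule changing /s/ to [z] before the NEG suffix.
So /z/ is underlying, and a rule of word-final obstruent devoicing — voiced obstruents become voiceless word-finally — gives [s].

/rɛrɔz/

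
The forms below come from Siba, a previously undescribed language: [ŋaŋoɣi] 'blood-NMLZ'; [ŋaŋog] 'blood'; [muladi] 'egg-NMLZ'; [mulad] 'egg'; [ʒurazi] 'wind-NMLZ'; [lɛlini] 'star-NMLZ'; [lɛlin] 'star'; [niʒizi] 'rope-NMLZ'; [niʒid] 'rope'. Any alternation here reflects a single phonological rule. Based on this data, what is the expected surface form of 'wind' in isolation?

The root 'rope' surfaces as [niʒizi] and [niʒid], with a stem-final [z] ~ [d] alternation.
If /d/ were underlying and a rule turned it into [z] before the NMLZ suffix, 'egg' would also alternate; but it has [d] in both [muladi] and [mulad].
So /z/ is underlying, and a rule of word-final hardening — voiced fricatives become stops word-finally — gives [d].
From [ʒurazi] the stem 'wind' is /ʒuraz/; word-finally this yields [ʒurad].

[ʒurad]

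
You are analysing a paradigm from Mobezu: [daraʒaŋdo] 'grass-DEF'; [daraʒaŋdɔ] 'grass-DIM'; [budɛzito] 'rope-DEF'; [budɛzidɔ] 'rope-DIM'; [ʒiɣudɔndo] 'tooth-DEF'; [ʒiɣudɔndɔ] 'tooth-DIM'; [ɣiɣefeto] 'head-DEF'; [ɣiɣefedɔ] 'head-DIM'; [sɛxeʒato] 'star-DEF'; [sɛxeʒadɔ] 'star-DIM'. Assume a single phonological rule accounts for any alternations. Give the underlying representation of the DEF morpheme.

The DEF morpheme has two allomorphs, [-do] and [-to].
The DIM suffix, which begins with [d], is invariant after every stem; so [d] is not altered by any rule here.
So the underlying form is /-to/, and voiceless stops become voiced after a nasal.

/-to/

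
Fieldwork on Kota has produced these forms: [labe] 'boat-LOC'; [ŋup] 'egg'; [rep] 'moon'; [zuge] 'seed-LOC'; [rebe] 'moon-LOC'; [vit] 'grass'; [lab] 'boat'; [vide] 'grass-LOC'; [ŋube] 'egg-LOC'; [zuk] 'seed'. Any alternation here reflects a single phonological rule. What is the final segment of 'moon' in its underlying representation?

/p/

In [rebe] and [rep] the final segment of 'moon' alternates: [b] ~ [p].
The stem 'boat' ([labe], [lab]) shows [b] unchanged in both environments, so [b] cannot be basic with [p] derived in isolation.
The alternation reflects intervocalic voicing: voiceless stops become voiced between vowels. /p/ is underlying.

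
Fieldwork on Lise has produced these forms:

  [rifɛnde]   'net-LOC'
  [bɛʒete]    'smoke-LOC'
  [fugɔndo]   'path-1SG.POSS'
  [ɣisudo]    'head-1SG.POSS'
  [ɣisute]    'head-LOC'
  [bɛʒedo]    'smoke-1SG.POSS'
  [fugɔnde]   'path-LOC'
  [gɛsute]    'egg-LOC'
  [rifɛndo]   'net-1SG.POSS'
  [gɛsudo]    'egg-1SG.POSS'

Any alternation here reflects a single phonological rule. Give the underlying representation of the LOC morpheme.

The LOC suffix surfaces as [-de] and [-te], depending on the final segment of the stem.
The 1SG.POSS suffix, which begins with [d], is invariant after every stem; so [d] is not altered by any rule here.
So the underlying form is /-te/, and voiceless stops become voiced after a nasal.

/-te/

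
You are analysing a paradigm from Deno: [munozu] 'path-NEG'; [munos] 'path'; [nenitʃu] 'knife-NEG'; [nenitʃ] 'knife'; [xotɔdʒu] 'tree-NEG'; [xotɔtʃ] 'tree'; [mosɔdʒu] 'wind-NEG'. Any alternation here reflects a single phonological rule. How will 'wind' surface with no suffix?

[mosɔtʃ]

The stem for 'tree' ends in [dʒ] in [xotɔdʒu] but [tʃ] in [xotɔtʃ].
The stem 'knife' ([nenitʃu], [nenitʃ]) shows [tʃ] unchanged in both environments, so [tʃ] cannot be basic with [dʒ] derived before the NEG suffix.
So /dʒ/ is underlying, and a rule of word-final obstruent devoicing — voiced obstruents become voiceless word-finally — gives [tʃ].
From [mosɔdʒu] the stem 'wind' is /mosɔdʒ/; word-finally this yields [mosɔtʃ].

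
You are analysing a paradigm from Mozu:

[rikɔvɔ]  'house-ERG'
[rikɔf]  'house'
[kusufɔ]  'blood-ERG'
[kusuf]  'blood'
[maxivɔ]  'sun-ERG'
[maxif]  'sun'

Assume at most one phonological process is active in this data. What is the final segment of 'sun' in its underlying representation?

The stem for 'sun' ends in [v] in [maxivɔ] but [f] in [maxif].
Compare 'blood', with invariant [f] in [kusufɔ] and [kusuf]: an analysis with underlying /f/ and a rule producing [v] before the ERG suffix would wrongly predict alternation here too.
The underlying segment must be /v/; voiced obstruents become voiceless word-finally, yielding [f] there.

/v/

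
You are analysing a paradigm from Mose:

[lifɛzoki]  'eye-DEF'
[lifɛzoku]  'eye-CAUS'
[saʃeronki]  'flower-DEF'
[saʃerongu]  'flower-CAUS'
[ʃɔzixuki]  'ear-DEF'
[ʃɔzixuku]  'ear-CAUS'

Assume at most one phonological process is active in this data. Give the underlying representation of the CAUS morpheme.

The CAUS morpheme has two allomorphs, [-gu] and [-ku].
The DEF suffix, which begins with [k], is invariant after every stem; so [k] is not altered by any rule here.
So the underlying form is /-gu/, and voiced stops become voiceless after a vowel.

/-gu/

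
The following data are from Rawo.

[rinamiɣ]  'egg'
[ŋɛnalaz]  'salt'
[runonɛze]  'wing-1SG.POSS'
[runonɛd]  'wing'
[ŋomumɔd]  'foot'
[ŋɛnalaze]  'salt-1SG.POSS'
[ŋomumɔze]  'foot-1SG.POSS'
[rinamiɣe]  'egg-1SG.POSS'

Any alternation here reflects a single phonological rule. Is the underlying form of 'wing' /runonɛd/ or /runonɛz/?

/runonɛd/

In [runonɛze] and [runonɛd] the final segment of 'wing' alternates: [z] ~ [d].
If /z/ were underlying and a rule turned it into [d] in isolation, 'salt' would also alternate; but it has [z] in both [ŋɛnalaze] and [ŋɛnalaz].
So /d/ is underlying, and a rule of intervocalic spirantization — voiced stops become fricatives between vowels — gives [z].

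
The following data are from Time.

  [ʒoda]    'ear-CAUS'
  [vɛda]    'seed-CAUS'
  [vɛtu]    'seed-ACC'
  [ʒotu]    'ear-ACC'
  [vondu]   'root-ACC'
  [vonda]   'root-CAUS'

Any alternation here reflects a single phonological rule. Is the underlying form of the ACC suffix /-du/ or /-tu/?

The ACC morpheme has two allomorphs, [-du] and [-tu].
The CAUS suffix, which begins with [d], is invariant after every stem; so [d] is not altered by any rule here.
So the underlying form is /-tu/, and voiceless stops become voiced after a nasal.

/-tu/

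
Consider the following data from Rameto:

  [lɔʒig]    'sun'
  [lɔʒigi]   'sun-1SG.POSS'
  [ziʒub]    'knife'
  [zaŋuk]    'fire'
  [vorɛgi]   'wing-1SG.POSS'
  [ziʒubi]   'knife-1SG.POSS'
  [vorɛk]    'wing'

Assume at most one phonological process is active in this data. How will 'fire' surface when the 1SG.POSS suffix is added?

[zaŋugi]

In [vorɛgi] and [vorɛk] the final segment of 'wing' alternates: [g] ~ [k].
If /g/ were underlying and a rule turned it into [k] in isolation, 'sun' would also alternate; but it has [g] in both [lɔʒigi] and [lɔʒig].
The alternation reflects intervocalic voicing: voiceless stops become voiced between vowels. /k/ is underlying.
From [zaŋuk] the stem 'fire' is /zaŋuk/; between vowels this yields [zaŋugi].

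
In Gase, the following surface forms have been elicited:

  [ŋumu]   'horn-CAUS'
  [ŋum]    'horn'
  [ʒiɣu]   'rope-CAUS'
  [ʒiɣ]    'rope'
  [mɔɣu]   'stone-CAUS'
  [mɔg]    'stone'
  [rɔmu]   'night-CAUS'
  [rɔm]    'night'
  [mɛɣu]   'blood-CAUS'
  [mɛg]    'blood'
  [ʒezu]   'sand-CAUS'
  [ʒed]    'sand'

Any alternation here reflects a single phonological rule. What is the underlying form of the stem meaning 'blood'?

'blood' shows [ɣ] ~ [g] at the end of the stem ([mɛɣu] vs [mɛg]).
Compare 'rope', with invariant [ɣ] in [ʒiɣu] and [ʒiɣ]: an analysis with underlying /ɣ/ and a rule producing [g] in isolation would wrongly predict alternation here too.
The underlying segment must be /g/; voiced stops become fricatives between vowels, yielding [ɣ] there.
So 'blood' = /mɛg/.

/mɛg/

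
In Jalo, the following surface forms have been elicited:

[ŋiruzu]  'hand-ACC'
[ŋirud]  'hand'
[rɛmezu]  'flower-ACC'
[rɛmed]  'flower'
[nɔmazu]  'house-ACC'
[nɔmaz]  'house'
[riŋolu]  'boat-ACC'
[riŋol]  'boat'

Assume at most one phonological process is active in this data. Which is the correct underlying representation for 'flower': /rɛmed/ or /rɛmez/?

/rɛmed/

The stem for 'flower' ends in [z] in [rɛmezu] but [d] in [rɛmed].
Compare 'house', with invariant [z] in [nɔmazu] and [nɔmaz]: an analysis with underlying /z/ and a rule producing [d] in isolation would wrongly predict alternation here too.
So /d/ is underlying, and a rule of intervocalic spirantization — voiced stops become fricatives between vowels — gives [z].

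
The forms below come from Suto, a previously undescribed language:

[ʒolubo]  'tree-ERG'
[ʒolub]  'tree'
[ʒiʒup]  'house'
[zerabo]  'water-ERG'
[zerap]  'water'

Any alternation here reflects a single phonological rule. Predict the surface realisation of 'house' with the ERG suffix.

In [zerabo] and [zerap] the final segment of 'water' alternates: [b] ~ [p].
If /b/ were underlying and a rule turned it into [p] in isolation, 'tree' would also alternate; but it has [b] in both [ʒolubo] and [ʒolub].
The alternation reflects intervocalic voicing: voiceless stops become voiced between vowels. /p/ is underlying.
From [ʒiʒup] the stem 'house' is /ʒiʒup/; between vowels this yields [ʒiʒubo].

[ʒiʒubo]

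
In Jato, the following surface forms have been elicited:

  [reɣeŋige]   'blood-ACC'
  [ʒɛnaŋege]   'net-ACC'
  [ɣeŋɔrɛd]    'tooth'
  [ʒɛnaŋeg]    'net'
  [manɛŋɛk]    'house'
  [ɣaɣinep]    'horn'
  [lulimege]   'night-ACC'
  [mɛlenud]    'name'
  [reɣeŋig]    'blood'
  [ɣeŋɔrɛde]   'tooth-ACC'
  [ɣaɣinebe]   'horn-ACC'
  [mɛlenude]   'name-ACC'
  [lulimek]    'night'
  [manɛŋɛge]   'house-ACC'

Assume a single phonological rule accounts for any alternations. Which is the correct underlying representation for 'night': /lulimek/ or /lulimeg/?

The root 'night' surfaces as [lulimek] and [lulimege], with a stem-final [k] ~ [g] alternation.
But 'blood' keeps [g] in both environments ([reɣeŋig], [reɣeŋige]), so there is no rule changing /g/ to [k] in isolation.
Therefore /k/ is basic and [g] is derived by intervocalic voicing (voiceless stops become voiced between vowels).

/lulimek/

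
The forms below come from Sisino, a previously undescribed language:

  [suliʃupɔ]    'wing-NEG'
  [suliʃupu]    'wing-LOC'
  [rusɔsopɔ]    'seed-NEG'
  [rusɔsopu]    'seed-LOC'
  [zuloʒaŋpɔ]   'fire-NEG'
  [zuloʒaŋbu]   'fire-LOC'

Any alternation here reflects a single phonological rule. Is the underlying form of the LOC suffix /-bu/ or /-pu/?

/-bu/

The LOC suffix surfaces as [-bu] and [-pu], depending on the final segment of the stem.
The NEG suffix, which begins with [p], is invariant after every stem; so [p] is not altered by any rule here.
So the underlying form is /-bu/, and voiced stops become voiceless after a vowel.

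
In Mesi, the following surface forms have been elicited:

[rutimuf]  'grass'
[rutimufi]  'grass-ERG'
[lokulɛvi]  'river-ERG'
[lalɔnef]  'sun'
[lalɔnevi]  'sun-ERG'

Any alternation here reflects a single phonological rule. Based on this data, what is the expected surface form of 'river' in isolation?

The root 'sun' surfaces as [lalɔnef] and [lalɔnevi], with a stem-final [f] ~ [v] alternation.
If /f/ were underlying and a rule turned it into [v] before the ERG suffix, 'grass' would also alternate; but it has [f] in both [rutimuf] and [rutimufi].
The underlying segment must be /v/; voiced obstruents become voiceless word-finally, yielding [f] there.
From [lokulɛvi] the stem 'river' is /lokulɛv/; word-finally this yields [lokulɛf].

[lokulɛf]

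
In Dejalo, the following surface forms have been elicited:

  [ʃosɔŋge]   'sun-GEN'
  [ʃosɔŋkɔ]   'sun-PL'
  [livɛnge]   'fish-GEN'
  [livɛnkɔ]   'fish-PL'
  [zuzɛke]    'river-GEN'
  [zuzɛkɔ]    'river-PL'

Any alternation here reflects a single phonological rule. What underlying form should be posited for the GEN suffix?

The GEN morpheme has two allomorphs, [-ge] and [-ke].
By contrast the PL suffix keeps its initial [k] throughout — that segment must be underlying.
So the underlying form is /-ge/, and voiced stops become voiceless after a vowel.

/-ge/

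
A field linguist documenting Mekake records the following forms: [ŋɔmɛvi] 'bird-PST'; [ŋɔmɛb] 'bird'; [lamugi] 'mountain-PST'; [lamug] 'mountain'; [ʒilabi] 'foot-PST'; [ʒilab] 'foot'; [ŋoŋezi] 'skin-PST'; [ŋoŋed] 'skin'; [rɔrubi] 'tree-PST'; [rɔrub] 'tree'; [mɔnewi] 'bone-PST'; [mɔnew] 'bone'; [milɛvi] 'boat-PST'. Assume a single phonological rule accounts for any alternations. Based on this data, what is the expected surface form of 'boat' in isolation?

'bird' shows [v] ~ [b] at the end of the stem ([ŋɔmɛvi] vs [ŋɔmɛb]).
But 'tree' keeps [b] in both environments ([rɔrubi], [rɔrub]), so there is no rule changing /b/ to [v] before the PST suffix.
So /v/ is underlying, and a rule of word-final hardening — voiced fricatives become stops word-finally — gives [b].
The one attested form of 'boat', [milɛvi], shows underlying /milɛv/. Applying the same rule word-finally gives [milɛb].

[milɛb]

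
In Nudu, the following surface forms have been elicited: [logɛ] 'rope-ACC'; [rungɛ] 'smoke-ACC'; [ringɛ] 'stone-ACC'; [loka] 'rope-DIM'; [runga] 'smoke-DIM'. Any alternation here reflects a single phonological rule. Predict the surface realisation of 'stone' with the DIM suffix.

[ringa]

The DIM morpheme has two allomorphs, [-ga] and [-ka].
By contrast the ACC suffix keeps its initial [g] throughout — that segment must be underlying.
So the underlying form is /-ka/, and voiceless stops become voiced after a nasal.
After 'stone', which ends in a nasal, the suffix surfaces as [-ga], giving [ringa].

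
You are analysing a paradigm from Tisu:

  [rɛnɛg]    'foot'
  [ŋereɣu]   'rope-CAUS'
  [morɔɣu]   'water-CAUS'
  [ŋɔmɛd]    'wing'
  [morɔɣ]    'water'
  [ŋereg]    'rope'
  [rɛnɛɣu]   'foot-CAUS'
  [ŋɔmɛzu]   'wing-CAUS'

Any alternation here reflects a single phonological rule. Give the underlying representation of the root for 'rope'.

In [ŋereɣu] and [ŋereg] the final segment of 'rope' alternates: [ɣ] ~ [g].
If /ɣ/ were underlying and a rule turned it into [g] in isolation, 'water' would also alternate; but it has [ɣ] in both [morɔɣu] and [morɔɣ].
The underlying segment must be /g/; voiced stops become fricatives between vowels, yielding [ɣ] there.
The underlying form of 'rope' is therefore /ŋereg/.

/ŋereg/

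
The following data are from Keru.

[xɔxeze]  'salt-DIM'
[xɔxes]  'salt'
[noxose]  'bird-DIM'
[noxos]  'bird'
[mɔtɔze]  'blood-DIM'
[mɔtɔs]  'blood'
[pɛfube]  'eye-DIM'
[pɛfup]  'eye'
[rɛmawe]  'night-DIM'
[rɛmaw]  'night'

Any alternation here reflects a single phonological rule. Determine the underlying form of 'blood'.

/mɔtɔz/

'blood' shows [z] ~ [s] at the end of the stem ([mɔtɔze] vs [mɔtɔs]).
If /s/ were underlying and a rule turned it into [z] before the DIM suffix, 'bird' would also alternate; but it has [s] in both [noxose] and [noxos].
So /z/ is underlying, and a rule of word-final obstruent devoicing — voiced obstruents become voiceless word-finally — gives [s].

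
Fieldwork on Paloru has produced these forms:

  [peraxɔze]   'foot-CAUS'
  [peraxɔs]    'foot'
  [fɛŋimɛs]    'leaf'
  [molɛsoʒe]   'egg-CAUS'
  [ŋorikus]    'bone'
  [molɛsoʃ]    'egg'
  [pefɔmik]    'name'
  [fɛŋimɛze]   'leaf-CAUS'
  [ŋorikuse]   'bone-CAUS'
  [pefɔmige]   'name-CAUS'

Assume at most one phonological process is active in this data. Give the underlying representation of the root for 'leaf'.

/fɛŋimɛz/

The stem for 'leaf' ends in [z] in [fɛŋimɛze] but [s] in [fɛŋimɛs].
The stem 'bone' ([ŋorikuse], [ŋorikus]) shows [s] unchanged in both environments, so [s] cannot be basic with [z] derived before the CAUS suffix.
The underlying segment must be /z/; voiced obstruents become voiceless word-finally, yielding [s] there.
The underlying form of 'leaf' is therefore /fɛŋimɛz/.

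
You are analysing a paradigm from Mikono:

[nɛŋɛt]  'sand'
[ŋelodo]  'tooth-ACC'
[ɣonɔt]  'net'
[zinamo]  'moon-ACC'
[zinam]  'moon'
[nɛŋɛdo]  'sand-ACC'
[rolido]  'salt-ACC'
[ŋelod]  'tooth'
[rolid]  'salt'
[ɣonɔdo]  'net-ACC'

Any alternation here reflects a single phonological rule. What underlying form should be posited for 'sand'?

The root 'sand' surfaces as [nɛŋɛt] and [nɛŋɛdo], with a stem-final [t] ~ [d] alternation.
If /d/ were underlying and a rule turned it into [t] in isolation, 'salt' would also alternate; but it has [d] in both [rolid] and [rolido].
The underlying segment must be /t/; voiceless stops become voiced between vowels, yielding [d] there.

/nɛŋɛt/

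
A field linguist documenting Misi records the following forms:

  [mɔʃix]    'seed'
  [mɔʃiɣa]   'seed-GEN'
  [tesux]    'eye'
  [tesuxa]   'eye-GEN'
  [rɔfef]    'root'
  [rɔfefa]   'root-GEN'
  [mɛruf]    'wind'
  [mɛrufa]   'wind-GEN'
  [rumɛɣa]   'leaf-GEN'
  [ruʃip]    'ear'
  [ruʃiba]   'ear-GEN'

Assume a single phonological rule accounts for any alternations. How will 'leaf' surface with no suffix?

[rumɛx]

'seed' shows [x] ~ [ɣ] at the end of the stem ([mɔʃix] vs [mɔʃiɣa]).
If /x/ were underlying and a rule turned it into [ɣ] before the GEN suffix, 'eye' would also alternate; but it has [x] in both [tesux] and [tesuxa].
The alternation reflects word-final obstruent devoicing: voiced obstruents become voiceless word-finally. /ɣ/ is underlying.
The one attested form of 'leaf', [rumɛɣa], shows underlying /rumɛɣ/. Applying the same rule word-finally gives [rumɛx].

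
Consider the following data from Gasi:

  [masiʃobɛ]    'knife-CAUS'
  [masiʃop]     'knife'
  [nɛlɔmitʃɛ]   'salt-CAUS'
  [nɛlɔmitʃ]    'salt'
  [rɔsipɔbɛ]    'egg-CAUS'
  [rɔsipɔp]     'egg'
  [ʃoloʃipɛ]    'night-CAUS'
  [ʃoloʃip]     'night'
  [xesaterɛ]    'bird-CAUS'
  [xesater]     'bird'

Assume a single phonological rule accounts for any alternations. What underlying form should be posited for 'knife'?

The stem for 'knife' ends in [b] in [masiʃobɛ] but [p] in [masiʃop].
If /p/ were underlying and a rule turned it into [b] before the CAUS suffix, 'night' would also alternate; but it has [p] in both [ʃoloʃipɛ] and [ʃoloʃip].
Therefore /b/ is basic and [p] is derived by word-final obstruent devoicing (voiced obstruents become voiceless word-finally).
So 'knife' = /masiʃob/.

/masiʃob/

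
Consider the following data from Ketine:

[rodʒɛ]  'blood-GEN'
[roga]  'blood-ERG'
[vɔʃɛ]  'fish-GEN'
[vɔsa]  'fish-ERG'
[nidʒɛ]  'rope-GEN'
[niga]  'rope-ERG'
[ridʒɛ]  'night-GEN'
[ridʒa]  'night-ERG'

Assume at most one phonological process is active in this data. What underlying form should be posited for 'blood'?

'blood' shows [dʒ] ~ [g] at the end of the stem ([rodʒɛ] vs [roga]).
But 'night' keeps [dʒ] in both environments ([ridʒɛ], [ridʒa]), so there is no rule changing /dʒ/ to [g] before the ERG suffix.
So /g/ is underlying, and a rule of palatalization before a front vowel — /g/ and /s/ become palato-alveolar [dʒ] and [ʃ] before a front vowel — gives [dʒ].

/rog/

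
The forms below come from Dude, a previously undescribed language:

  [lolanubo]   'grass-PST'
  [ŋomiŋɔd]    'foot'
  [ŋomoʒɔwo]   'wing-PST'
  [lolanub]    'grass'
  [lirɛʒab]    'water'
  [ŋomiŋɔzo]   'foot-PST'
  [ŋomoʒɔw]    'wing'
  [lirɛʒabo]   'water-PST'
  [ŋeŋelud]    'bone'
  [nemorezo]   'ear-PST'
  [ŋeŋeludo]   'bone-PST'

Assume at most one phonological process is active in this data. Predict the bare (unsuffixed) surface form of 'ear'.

[nemored]

In [ŋomiŋɔzo] and [ŋomiŋɔd] the final segment of 'foot' alternates: [z] ~ [d].
If /d/ were underlying and a rule turned it into [z] before the PST suffix, 'bone' would also alternate; but it has [d] in both [ŋeŋeludo] and [ŋeŋelud].
The underlying segment must be /z/; voiced fricatives become stops word-finally, yielding [d] there.
The one attested form of 'ear', [nemorezo], shows underlying /nemorez/. Applying the same rule word-finally gives [nemored].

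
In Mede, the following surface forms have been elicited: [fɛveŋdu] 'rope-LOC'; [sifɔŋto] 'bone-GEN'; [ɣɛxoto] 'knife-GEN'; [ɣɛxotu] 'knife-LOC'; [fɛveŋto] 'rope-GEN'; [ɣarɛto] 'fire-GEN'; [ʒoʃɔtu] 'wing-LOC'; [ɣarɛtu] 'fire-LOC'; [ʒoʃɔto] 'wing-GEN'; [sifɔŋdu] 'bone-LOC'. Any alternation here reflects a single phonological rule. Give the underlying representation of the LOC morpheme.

/-du/

The LOC suffix surfaces as [-du] and [-tu], depending on the final segment of the stem.
The GEN suffix, which begins with [t], is invariant after every stem; so [t] is not altered by any rule here.
The LOC suffix is therefore /-du/ underlyingly, with post-vocalic devoicing: voiced stops become voiceless after a vowel.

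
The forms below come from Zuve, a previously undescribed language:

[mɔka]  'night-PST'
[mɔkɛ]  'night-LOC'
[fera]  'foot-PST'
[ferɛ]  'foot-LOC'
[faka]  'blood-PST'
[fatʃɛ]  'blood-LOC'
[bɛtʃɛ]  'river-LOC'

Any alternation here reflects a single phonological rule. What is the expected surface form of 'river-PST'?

'blood' shows [k] ~ [tʃ] at the end of the stem ([faka] vs [fatʃɛ]).
But 'night' keeps [k] in both environments ([mɔka], [mɔkɛ]), so there is no rule changing /k/ to [tʃ] before the LOC suffix.
Therefore /tʃ/ is basic and [k] is derived by depalatalization (palato-alveolar /tʃ/ becomes [k] when no front vowel follows).
The one attested form of 'river', [bɛtʃɛ], shows underlying /bɛtʃ/. Applying the same rule when no front vowel follows gives [bɛka].

[bɛka]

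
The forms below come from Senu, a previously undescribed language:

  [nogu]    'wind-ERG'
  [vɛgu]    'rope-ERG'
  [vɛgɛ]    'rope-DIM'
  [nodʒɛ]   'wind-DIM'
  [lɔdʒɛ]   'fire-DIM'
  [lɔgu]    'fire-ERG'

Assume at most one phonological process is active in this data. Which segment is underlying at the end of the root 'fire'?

The root 'fire' surfaces as [lɔgu] and [lɔdʒɛ], with a stem-final [g] ~ [dʒ] alternation.
Compare 'rope', with invariant [g] in [vɛgu] and [vɛgɛ]: an analysis with underlying /g/ and a rule producing [dʒ] before the DIM suffix would wrongly predict alternation here too.
The alternation reflects depalatalization: palato-alveolar /dʒ/ becomes [g] when no front vowel follows. /dʒ/ is underlying.

/dʒ/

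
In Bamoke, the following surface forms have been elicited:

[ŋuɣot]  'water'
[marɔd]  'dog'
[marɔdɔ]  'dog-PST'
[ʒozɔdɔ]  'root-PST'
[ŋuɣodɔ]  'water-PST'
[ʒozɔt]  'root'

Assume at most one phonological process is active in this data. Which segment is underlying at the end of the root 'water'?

The stem for 'water' ends in [t] in [ŋuɣot] but [d] in [ŋuɣodɔ].
But 'dog' keeps [d] in both environments ([marɔd], [marɔdɔ]), so there is no rule changing /d/ to [t] in isolation.
So /t/ is underlying, and a rule of intervocalic voicing — voiceless stops become voiced between vowels — gives [d].

/t/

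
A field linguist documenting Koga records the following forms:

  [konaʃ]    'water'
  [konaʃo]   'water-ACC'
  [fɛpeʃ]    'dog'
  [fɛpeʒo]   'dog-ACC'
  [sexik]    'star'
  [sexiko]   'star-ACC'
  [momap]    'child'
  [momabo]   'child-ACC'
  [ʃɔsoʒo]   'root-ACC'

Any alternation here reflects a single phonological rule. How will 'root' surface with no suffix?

The root 'dog' surfaces as [fɛpeʃ] and [fɛpeʒo], with a stem-final [ʃ] ~ [ʒ] alternation.
Compare 'water', with invariant [ʃ] in [konaʃ] and [konaʃo]: an analysis with underlying /ʃ/ and a rule producing [ʒ] before the ACC suffix would wrongly predict alternation here too.
Therefore /ʒ/ is basic and [ʃ] is derived by word-final obstruent devoicing (voiced obstruents become voiceless word-finally).
The one attested form of 'root', [ʃɔsoʒo], shows underlying /ʃɔsoʒ/. Applying the same rule word-finally gives [ʃɔsoʃ].

[ʃɔsoʃ]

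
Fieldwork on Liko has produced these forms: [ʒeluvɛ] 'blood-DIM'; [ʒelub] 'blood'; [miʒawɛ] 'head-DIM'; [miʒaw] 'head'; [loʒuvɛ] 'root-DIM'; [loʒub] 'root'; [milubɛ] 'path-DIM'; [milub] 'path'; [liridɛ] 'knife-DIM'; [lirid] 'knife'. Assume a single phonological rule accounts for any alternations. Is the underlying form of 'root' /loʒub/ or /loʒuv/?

/loʒuv/

The root 'root' surfaces as [loʒuvɛ] and [loʒub], with a stem-final [v] ~ [b] alternation.
Compare 'path', with invariant [b] in [milubɛ] and [milub]: an analysis with underlying /b/ and a rule producing [v] before the DIM suffix would wrongly predict alternation here too.
Therefore /v/ is basic and [b] is derived by word-final hardening (voiced fricatives become stops word-finally).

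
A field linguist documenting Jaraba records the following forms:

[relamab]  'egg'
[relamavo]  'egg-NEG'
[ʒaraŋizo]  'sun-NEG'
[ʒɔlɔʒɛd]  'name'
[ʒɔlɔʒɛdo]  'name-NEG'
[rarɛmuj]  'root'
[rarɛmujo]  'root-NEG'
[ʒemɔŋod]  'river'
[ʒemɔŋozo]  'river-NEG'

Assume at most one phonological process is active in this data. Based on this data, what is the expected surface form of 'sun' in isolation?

In [ʒemɔŋod] and [ʒemɔŋozo] the final segment of 'river' alternates: [d] ~ [z].
The stem 'name' ([ʒɔlɔʒɛd], [ʒɔlɔʒɛdo]) shows [d] unchanged in both environments, so [d] cannot be basic with [z] derived before the NEG suffix.
The alternation reflects word-final hardening: voiced fricatives become stops word-finally. /z/ is underlying.
The one attested form of 'sun', [ʒaraŋizo], shows underlying /ʒaraŋiz/. Applying the same rule word-finally gives [ʒaraŋid].

[ʒaraŋid]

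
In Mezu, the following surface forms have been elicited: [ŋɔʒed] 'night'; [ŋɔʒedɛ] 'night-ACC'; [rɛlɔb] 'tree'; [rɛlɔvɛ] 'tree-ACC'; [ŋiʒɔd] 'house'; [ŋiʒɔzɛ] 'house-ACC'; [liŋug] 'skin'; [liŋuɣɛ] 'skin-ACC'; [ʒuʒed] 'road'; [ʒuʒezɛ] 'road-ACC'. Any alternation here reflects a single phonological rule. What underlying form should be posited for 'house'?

/ŋiʒɔz/

'house' shows [d] ~ [z] at the end of the stem ([ŋiʒɔd] vs [ŋiʒɔzɛ]).
If /d/ were underlying and a rule turned it into [z] before the ACC suffix, 'night' would also alternate; but it has [d] in both [ŋɔʒed] and [ŋɔʒedɛ].
Therefore /z/ is basic and [d] is derived by word-final hardening (voiced fricatives become stops word-finally).
Hence 'house' is /ŋiʒɔz/ underlyingly.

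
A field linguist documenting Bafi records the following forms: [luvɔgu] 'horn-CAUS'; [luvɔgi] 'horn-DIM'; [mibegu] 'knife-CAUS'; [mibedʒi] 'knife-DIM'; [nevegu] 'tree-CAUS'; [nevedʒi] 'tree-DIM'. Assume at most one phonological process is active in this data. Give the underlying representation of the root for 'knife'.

/mibedʒ/

In [mibegu] and [mibedʒi] the final segment of 'knife' alternates: [g] ~ [dʒ].
But 'horn' keeps [g] in both environments ([luvɔgu], [luvɔgi]), so there is no rule changing /g/ to [dʒ] before the DIM suffix.
So /dʒ/ is underlying, and a rule of depalatalization — palato-alveolar /dʒ/ becomes [g] when no front vowel follows — gives [g].
The underlying form of 'knife' is therefore /mibedʒ/.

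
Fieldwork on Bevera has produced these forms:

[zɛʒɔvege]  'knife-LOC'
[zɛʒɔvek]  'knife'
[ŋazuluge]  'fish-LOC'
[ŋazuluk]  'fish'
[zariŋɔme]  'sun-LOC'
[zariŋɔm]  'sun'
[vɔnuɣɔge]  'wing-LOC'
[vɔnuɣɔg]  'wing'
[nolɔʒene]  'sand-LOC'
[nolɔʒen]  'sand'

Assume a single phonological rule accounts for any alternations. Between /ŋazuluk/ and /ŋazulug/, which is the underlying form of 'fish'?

/ŋazuluk/

The stem for 'fish' ends in [g] in [ŋazuluge] but [k] in [ŋazuluk].
If /g/ were underlying and a rule turned it into [k] in isolation, 'wing' would also alternate; but it has [g] in both [vɔnuɣɔge] and [vɔnuɣɔg].
The underlying segment must be /k/; voiceless stops become voiced between vowels, yielding [g] there.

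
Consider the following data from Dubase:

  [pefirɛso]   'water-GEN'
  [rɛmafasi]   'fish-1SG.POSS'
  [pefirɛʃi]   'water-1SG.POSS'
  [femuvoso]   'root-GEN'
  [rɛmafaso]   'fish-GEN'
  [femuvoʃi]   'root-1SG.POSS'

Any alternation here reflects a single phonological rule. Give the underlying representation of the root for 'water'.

'water' shows [ʃ] ~ [s] at the end of the stem ([pefirɛʃi] vs [pefirɛso]).
The stem 'fish' ([rɛmafasi], [rɛmafaso]) shows [s] unchanged in both environments, so [s] cannot be basic with [ʃ] derived before the 1SG.POSS suffix.
The underlying segment must be /ʃ/; palato-alveolar /ʃ/ becomes [s] when no front vowel follows, yielding [s] there.
The underlying form of 'water' is therefore /pefirɛʃ/.

/pefirɛʃ/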